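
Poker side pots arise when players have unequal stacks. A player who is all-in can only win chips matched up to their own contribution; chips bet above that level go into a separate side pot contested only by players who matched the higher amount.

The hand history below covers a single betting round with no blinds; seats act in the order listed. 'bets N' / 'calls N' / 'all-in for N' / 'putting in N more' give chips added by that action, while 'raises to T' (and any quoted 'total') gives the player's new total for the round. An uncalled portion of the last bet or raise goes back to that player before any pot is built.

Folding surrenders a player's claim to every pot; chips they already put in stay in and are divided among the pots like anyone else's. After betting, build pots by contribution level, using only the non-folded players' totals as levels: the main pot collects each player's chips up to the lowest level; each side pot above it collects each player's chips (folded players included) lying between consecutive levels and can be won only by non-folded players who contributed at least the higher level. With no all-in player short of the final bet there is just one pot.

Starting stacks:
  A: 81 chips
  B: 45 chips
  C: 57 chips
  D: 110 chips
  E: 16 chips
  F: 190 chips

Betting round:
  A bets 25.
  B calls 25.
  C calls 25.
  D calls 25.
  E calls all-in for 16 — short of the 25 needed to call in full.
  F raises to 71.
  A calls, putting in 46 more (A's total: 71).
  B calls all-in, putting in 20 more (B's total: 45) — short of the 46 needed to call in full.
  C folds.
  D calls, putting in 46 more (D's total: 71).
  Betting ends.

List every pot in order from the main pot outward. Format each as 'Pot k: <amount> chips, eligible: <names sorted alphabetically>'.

Contributions: A=71, B=45, C=25, D=71, E=16, F=71
Folded: C
Pot levels (distinct totals of non-folded players): 16, 45, 71
Layer 1-16: 16 each from A, B, C, D, E, F = 16*6 = 96 chips; eligible A, B, D, E, F
Layer 17-45: A 29 + B 29 + C 9 + D 29 + F 29 = 125 chips; eligible A, B, D, F
Layer 46-71: 26 each from A, D, F = 26*3 = 78 chips; eligible A, D, F

Pot 1: 96 chips, eligible: A, B, D, E, F
Pot 2: 125 chips, eligible: A, B, D, F
Pot 3: 78 chips, eligible: A, D, F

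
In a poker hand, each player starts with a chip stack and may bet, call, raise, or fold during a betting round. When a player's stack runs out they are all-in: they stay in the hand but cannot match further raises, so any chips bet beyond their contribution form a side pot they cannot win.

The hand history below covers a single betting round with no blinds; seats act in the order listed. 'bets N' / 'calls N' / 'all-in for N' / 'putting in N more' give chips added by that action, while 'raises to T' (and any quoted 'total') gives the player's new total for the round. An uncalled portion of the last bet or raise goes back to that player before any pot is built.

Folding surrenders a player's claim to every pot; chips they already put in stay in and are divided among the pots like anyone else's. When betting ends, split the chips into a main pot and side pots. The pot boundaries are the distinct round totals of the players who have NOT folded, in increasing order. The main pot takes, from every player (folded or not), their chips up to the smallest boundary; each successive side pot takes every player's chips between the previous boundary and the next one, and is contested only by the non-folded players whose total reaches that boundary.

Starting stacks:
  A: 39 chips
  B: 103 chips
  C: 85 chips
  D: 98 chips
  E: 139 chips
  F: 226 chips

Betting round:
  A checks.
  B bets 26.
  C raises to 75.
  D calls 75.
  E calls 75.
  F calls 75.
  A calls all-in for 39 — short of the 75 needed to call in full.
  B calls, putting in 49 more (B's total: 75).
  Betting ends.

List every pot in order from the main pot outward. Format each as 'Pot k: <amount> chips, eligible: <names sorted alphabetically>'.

Pot 1: 234 chips, eligible: A, B, C, D, E, F
Pot 2: 180 chips, eligible: B, C, D, E, F

Derivation:
Contributions: A=39, B=75, C=75, D=75, E=75, F=75
Pot levels (distinct totals of non-folded players): 39, 75
Layer 1-39: 39 each from A, B, C, D, E, F = 39*6 = 234 chips; eligible A, B, C, D, E, F
Layer 40-75: 36 each from B, C, D, E, F = 36*5 = 180 chips; eligible B, C, D, E, F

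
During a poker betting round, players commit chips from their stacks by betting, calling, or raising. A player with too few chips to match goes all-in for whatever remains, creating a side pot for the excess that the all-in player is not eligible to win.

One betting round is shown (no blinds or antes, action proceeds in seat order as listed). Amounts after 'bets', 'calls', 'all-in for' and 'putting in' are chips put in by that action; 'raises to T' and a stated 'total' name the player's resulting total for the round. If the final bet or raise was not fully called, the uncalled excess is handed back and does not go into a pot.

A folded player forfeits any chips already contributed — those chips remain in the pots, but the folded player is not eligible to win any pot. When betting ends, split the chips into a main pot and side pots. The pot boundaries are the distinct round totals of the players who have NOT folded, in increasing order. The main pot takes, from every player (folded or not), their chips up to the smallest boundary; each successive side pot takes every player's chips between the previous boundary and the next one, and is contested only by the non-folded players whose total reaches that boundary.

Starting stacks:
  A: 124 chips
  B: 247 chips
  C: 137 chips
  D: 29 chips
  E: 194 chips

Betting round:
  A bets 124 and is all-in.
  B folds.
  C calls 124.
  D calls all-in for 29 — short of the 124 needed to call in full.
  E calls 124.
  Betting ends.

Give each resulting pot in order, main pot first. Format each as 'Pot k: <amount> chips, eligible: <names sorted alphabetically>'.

Pot 1: 116 chips, eligible: A, C, D, E
Pot 2: 285 chips, eligible: A, C, E

Derivation:
Contributions: A=124, C=124, D=29, E=124
Folded: B
Pot levels (distinct totals of non-folded players): 29, 124
Layer 1-29: 29 each from A, C, D, E = 29*4 = 116 chips; eligible A, C, D, E
Layer 30-124: 95 each from A, C, E = 95*3 = 285 chips; eligible A, C, E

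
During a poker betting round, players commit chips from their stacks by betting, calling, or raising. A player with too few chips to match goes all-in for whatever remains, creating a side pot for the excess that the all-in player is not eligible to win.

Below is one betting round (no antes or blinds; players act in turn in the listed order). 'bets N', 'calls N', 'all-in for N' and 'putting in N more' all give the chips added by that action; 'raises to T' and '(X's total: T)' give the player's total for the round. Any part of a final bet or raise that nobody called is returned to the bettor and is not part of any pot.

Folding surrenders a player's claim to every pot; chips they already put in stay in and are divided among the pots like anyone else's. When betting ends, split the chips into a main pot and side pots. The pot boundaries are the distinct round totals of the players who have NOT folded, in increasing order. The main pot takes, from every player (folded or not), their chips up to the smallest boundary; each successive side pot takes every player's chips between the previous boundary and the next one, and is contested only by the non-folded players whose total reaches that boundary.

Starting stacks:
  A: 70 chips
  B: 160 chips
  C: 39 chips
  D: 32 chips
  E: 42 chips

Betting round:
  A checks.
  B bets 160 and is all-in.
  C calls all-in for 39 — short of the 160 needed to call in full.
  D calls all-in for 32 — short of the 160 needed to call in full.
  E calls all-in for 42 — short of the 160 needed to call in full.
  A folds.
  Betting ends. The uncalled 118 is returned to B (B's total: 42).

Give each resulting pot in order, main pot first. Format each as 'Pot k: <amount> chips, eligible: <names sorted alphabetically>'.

Contributions (after 118 returned to B): B=42, C=39, D=32, E=42
Folded: A
Pot levels (distinct totals of non-folded players): 32, 39, 42
Layer 1-32: 32 each from B, C, D, E = 32*4 = 128 chips; eligible B, C, D, E
Layer 33-39: 7 each from B, C, E = 7*3 = 21 chips; eligible B, C, E
Layer 40-42: 3 each from B, E = 3*2 = 6 chips; eligible B, E

Pot 1: 128 chips, eligible: B, C, D, E
Pot 2: 21 chips, eligible: B, C, E
Pot 3: 6 chips, eligible: B, E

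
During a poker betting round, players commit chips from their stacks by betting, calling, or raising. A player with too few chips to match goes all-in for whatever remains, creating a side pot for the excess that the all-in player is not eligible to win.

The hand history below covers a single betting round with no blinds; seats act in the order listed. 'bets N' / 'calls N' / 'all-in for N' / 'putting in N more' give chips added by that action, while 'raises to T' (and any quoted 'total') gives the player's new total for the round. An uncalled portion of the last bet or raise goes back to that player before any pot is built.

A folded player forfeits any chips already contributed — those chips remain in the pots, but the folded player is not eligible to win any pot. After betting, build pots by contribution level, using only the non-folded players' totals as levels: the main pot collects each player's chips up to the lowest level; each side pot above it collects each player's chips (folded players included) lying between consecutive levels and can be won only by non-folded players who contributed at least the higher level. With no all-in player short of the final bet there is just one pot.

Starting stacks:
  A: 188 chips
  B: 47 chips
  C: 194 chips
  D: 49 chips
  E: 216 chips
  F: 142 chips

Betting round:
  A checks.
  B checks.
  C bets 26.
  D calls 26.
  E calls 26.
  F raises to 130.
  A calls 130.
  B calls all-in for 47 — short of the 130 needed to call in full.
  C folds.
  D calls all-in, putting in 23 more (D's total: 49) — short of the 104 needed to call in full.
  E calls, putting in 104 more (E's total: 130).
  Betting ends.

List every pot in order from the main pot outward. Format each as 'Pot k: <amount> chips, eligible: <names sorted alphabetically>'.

Pot 1: 261 chips, eligible: A, B, D, E, F
Pot 2: 8 chips, eligible: A, D, E, F
Pot 3: 243 chips, eligible: A, E, F

Derivation:
Contributions: A=130, B=47, C=26, D=49, E=130, F=130
Folded: C
Pot levels (distinct totals of non-folded players): 47, 49, 130
Layer 1-47: A 47 + B 47 + C 26 + D 47 + E 47 + F 47 = 261 chips; eligible A, B, D, E, F
Layer 48-49: 2 each from A, D, E, F = 2*4 = 8 chips; eligible A, D, E, F
Layer 50-130: 81 each from A, E, F = 81*3 = 243 chips; eligible A, E, F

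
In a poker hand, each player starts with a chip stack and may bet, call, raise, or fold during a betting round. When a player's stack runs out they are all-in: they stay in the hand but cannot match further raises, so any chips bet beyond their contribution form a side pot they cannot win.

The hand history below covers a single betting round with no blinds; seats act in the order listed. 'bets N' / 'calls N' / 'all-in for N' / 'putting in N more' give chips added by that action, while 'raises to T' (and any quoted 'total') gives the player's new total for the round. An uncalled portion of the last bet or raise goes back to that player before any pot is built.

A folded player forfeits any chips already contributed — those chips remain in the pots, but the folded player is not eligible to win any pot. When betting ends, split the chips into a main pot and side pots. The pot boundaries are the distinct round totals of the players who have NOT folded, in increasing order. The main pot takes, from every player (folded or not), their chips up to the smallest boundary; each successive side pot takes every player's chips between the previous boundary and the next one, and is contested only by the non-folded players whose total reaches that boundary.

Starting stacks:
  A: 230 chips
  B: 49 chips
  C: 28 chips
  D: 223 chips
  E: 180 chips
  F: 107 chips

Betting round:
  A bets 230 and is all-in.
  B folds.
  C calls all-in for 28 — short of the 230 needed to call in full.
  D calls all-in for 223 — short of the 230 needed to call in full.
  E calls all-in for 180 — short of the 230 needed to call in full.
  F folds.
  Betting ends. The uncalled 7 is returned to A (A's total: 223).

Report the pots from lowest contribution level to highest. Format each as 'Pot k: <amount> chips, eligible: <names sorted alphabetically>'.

Pot 1: 112 chips, eligible: A, C, D, E
Pot 2: 456 chips, eligible: A, D, E
Pot 3: 86 chips, eligible: A, D

Derivation:
Contributions (after 7 returned to A): A=223, C=28, D=223, E=180
Folded: B, F
Pot levels (distinct totals of non-folded players): 28, 180, 223
Layer 1-28: 28 each from A, C, D, E = 28*4 = 112 chips; eligible A, C, D, E
Layer 29-180: 152 each from A, D, E = 152*3 = 456 chips; eligible A, D, E
Layer 181-223: 43 each from A, D = 43*2 = 86 chips; eligible A, D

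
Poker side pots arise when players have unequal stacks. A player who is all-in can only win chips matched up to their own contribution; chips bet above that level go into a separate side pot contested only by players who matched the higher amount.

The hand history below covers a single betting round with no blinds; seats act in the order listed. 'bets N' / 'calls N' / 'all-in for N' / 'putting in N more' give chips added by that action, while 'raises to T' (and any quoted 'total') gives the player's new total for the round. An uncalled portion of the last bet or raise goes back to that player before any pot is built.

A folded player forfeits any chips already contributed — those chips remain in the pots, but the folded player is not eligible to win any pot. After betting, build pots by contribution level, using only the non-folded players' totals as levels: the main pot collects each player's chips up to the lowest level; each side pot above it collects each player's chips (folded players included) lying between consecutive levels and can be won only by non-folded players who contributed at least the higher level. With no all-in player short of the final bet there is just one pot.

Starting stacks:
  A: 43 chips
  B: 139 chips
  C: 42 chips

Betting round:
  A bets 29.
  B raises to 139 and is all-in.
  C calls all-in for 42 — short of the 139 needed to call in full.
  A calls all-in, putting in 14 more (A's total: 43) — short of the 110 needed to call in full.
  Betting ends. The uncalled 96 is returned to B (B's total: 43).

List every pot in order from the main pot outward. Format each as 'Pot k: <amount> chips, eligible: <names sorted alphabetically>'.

Pot 1: 126 chips, eligible: A, B, C
Pot 2: 2 chips, eligible: A, B

Derivation:
Contributions (after 96 returned to B): A=43, B=43, C=42
Pot levels (distinct totals of non-folded players): 42, 43
Layer 1-42: 42 each from A, B, C = 42*3 = 126 chips; eligible A, B, C
Layer 43-43: 1 each from A, B = 1*2 = 2 chips; eligible A, B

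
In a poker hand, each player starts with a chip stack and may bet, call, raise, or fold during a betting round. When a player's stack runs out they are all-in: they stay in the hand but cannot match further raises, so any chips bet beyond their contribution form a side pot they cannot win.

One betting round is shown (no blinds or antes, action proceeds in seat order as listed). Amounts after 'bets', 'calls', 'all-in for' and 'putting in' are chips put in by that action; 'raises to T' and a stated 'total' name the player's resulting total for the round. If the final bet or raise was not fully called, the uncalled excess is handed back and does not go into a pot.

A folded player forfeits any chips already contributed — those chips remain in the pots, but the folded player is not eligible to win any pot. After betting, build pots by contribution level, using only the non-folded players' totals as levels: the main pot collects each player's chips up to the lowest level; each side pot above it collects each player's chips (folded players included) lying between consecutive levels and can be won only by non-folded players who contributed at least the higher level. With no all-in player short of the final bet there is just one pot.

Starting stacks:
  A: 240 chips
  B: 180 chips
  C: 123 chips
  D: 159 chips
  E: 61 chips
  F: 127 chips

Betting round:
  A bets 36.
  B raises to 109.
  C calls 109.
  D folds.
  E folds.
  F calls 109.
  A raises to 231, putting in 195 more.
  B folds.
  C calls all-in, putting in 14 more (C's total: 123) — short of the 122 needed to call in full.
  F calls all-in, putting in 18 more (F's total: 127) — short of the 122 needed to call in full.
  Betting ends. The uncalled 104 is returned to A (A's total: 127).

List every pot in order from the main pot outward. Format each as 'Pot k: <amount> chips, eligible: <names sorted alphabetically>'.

Contributions (after 104 returned to A): A=127, B=109, C=123, F=127
Folded: B, D, E
Pot levels (distinct totals of non-folded players): 123, 127
Layer 1-123: A 123 + B 109 + C 123 + F 123 = 478 chips; eligible A, C, F
Layer 124-127: 4 each from A, F = 4*2 = 8 chips; eligible A, F

Pot 1: 478 chips, eligible: A, C, F
Pot 2: 8 chips, eligible: A, F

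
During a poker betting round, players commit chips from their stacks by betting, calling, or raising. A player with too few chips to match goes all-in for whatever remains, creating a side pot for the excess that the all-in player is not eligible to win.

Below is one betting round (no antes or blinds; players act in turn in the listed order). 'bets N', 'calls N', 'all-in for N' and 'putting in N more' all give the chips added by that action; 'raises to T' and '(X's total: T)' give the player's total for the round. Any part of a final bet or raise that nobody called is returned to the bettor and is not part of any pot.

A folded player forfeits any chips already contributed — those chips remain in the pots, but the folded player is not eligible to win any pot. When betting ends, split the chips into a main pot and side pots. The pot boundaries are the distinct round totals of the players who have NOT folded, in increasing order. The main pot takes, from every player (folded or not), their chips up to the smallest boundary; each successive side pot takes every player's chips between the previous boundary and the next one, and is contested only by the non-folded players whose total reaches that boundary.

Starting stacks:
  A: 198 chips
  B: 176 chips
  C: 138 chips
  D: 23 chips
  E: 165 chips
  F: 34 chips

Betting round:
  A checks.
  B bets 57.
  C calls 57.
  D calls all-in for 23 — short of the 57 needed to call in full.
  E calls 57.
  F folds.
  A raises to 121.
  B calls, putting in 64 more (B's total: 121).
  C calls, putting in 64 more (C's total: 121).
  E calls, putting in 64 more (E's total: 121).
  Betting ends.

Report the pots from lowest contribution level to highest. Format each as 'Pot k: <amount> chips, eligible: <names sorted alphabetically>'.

Contributions: A=121, B=121, C=121, D=23, E=121
Folded: F
Pot levels (distinct totals of non-folded players): 23, 121
Layer 1-23: 23 each from A, B, C, D, E = 23*5 = 115 chips; eligible A, B, C, D, E
Layer 24-121: 98 each from A, B, C, E = 98*4 = 392 chips; eligible A, B, C, E

Pot 1: 115 chips, eligible: A, B, C, D, E
Pot 2: 392 chips, eligible: A, B, C, E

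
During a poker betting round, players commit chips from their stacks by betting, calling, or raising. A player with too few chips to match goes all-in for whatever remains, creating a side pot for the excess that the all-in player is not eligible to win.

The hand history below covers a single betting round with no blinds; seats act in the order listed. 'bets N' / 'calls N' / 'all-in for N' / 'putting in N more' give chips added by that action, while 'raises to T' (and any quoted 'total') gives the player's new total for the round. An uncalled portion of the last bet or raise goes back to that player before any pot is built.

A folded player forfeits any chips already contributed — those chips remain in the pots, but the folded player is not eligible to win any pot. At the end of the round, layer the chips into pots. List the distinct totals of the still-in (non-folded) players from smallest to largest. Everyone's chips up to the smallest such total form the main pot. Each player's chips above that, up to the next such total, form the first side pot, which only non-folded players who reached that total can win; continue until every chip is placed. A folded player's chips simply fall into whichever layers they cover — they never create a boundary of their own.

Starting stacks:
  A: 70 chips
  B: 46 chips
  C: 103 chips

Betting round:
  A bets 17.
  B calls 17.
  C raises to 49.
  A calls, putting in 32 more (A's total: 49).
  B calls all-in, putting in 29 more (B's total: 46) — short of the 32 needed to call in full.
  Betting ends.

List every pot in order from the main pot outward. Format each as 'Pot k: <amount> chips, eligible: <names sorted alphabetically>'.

Contributions: A=49, B=46, C=49
Pot levels (distinct totals of non-folded players): 46, 49
Layer 1-46: 46 each from A, B, C = 46*3 = 138 chips; eligible A, B, C
Layer 47-49: 3 each from A, C = 3*2 = 6 chips; eligible A, C

Pot 1: 138 chips, eligible: A, B, C
Pot 2: 6 chips, eligible: A, C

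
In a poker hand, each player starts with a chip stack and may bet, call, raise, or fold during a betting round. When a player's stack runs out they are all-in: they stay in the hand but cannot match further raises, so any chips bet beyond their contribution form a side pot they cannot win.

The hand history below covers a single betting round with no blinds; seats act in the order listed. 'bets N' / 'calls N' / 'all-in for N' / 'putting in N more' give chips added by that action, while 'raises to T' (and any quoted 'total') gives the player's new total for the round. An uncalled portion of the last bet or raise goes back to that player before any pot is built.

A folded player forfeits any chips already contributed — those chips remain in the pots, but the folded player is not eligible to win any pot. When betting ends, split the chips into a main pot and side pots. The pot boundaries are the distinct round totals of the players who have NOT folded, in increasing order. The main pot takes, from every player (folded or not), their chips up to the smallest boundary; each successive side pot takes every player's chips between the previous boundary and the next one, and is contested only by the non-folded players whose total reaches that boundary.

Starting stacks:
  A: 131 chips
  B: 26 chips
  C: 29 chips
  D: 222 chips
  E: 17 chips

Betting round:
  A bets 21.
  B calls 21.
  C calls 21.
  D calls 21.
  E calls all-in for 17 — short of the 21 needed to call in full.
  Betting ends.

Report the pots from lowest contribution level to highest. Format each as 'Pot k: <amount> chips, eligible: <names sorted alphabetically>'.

Pot 1: 85 chips, eligible: A, B, C, D, E
Pot 2: 16 chips, eligible: A, B, C, D

Derivation:
Contributions: A=21, B=21, C=21, D=21, E=17
Pot levels (distinct totals of non-folded players): 17, 21
Layer 1-17: 17 each from A, B, C, D, E = 17*5 = 85 chips; eligible A, B, C, D, E
Layer 18-21: 4 each from A, B, C, D = 4*4 = 16 chips; eligible A, B, C, D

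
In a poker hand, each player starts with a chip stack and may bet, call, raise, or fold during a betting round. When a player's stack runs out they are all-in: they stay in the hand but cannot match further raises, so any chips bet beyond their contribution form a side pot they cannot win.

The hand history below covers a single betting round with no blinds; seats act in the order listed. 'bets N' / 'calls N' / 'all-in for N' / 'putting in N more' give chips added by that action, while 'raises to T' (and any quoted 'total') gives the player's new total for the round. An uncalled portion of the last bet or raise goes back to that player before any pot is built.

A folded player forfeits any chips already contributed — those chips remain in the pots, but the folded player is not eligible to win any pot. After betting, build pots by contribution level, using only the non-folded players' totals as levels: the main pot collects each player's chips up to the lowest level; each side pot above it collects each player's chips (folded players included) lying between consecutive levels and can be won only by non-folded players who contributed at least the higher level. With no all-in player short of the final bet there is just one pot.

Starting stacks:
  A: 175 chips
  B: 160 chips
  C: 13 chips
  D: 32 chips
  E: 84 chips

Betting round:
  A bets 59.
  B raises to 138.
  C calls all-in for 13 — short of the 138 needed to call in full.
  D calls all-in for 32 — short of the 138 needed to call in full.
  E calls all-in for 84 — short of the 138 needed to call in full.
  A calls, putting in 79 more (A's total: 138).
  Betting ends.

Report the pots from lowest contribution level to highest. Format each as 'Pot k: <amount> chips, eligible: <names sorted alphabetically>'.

Pot 1: 65 chips, eligible: A, B, C, D, E
Pot 2: 76 chips, eligible: A, B, D, E
Pot 3: 156 chips, eligible: A, B, E
Pot 4: 108 chips, eligible: A, B

Derivation:
Contributions: A=138, B=138, C=13, D=32, E=84
Pot levels (distinct totals of non-folded players): 13, 32, 84, 138
Layer 1-13: 13 each from A, B, C, D, E = 13*5 = 65 chips; eligible A, B, C, D, E
Layer 14-32: 19 each from A, B, D, E = 19*4 = 76 chips; eligible A, B, D, E
Layer 33-84: 52 each from A, B, E = 52*3 = 156 chips; eligible A, B, E
Layer 85-138: 54 each from A, B = 54*2 = 108 chips; eligible A, B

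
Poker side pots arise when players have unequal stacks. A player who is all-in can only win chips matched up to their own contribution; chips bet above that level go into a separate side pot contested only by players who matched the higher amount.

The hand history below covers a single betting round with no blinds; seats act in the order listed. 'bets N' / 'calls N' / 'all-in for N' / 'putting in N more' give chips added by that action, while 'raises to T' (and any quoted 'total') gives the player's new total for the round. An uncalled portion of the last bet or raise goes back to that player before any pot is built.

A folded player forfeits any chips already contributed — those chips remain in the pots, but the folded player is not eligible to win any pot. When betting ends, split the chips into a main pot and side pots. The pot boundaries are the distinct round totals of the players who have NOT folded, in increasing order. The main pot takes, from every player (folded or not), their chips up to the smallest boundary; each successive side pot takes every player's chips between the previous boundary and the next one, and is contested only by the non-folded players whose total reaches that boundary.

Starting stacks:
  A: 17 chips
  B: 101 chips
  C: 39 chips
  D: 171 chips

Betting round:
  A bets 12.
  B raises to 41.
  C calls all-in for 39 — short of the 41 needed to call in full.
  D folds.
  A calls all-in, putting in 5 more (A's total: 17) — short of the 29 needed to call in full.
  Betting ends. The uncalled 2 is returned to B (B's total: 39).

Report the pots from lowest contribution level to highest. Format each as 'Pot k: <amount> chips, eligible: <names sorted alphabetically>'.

Contributions (after 2 returned to B): A=17, B=39, C=39
Folded: D
Pot levels (distinct totals of non-folded players): 17, 39
Layer 1-17: 17 each from A, B, C = 17*3 = 51 chips; eligible A, B, C
Layer 18-39: 22 each from B, C = 22*2 = 44 chips; eligible B, C

Pot 1: 51 chips, eligible: A, B, C
Pot 2: 44 chips, eligible: B, C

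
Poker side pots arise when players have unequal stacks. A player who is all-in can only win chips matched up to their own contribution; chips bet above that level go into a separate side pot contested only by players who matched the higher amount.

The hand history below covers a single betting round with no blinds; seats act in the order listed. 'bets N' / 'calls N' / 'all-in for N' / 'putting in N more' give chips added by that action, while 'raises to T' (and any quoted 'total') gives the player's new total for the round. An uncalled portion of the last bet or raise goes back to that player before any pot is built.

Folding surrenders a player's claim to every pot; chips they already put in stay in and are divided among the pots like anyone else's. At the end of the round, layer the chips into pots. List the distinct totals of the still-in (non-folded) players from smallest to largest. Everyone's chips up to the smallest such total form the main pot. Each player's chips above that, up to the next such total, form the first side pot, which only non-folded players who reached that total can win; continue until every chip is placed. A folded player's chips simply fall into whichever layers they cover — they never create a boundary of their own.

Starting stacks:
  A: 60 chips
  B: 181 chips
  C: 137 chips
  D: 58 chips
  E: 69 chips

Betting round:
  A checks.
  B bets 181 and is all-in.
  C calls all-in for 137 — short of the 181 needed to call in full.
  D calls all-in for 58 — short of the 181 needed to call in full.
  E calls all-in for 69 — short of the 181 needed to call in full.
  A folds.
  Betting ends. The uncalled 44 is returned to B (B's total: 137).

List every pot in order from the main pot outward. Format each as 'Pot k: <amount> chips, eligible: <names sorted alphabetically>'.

Pot 1: 232 chips, eligible: B, C, D, E
Pot 2: 33 chips, eligible: B, C, E
Pot 3: 136 chips, eligible: B, C

Derivation:
Contributions (after 44 returned to B): B=137, C=137, D=58, E=69
Folded: A
Pot levels (distinct totals of non-folded players): 58, 69, 137
Layer 1-58: 58 each from B, C, D, E = 58*4 = 232 chips; eligible B, C, D, E
Layer 59-69: 11 each from B, C, E = 11*3 = 33 chips; eligible B, C, E
Layer 70-137: 68 each from B, C = 68*2 = 136 chips; eligible B, C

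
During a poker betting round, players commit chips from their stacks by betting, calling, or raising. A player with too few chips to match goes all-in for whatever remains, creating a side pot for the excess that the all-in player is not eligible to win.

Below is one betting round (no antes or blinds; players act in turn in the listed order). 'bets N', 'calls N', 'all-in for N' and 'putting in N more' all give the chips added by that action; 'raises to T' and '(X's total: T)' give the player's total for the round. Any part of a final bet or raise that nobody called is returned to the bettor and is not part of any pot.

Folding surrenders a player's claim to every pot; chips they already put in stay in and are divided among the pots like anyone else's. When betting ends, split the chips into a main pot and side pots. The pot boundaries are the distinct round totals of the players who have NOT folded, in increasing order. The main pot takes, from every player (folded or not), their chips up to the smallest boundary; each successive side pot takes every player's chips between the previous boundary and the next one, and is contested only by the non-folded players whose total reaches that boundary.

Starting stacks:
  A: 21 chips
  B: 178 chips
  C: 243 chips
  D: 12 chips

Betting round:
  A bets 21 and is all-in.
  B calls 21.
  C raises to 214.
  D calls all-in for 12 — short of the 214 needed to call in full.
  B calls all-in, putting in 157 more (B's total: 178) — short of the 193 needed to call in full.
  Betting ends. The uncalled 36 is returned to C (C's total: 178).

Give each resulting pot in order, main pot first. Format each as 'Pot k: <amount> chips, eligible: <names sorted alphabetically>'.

Pot 1: 48 chips, eligible: A, B, C, D
Pot 2: 27 chips, eligible: A, B, C
Pot 3: 314 chips, eligible: B, C

Derivation:
Contributions (after 36 returned to C): A=21, B=178, C=178, D=12
Pot levels (distinct totals of non-folded players): 12, 21, 178
Layer 1-12: 12 each from A, B, C, D = 12*4 = 48 chips; eligible A, B, C, D
Layer 13-21: 9 each from A, B, C = 9*3 = 27 chips; eligible A, B, C
Layer 22-178: 157 each from B, C = 157*2 = 314 chips; eligible B, C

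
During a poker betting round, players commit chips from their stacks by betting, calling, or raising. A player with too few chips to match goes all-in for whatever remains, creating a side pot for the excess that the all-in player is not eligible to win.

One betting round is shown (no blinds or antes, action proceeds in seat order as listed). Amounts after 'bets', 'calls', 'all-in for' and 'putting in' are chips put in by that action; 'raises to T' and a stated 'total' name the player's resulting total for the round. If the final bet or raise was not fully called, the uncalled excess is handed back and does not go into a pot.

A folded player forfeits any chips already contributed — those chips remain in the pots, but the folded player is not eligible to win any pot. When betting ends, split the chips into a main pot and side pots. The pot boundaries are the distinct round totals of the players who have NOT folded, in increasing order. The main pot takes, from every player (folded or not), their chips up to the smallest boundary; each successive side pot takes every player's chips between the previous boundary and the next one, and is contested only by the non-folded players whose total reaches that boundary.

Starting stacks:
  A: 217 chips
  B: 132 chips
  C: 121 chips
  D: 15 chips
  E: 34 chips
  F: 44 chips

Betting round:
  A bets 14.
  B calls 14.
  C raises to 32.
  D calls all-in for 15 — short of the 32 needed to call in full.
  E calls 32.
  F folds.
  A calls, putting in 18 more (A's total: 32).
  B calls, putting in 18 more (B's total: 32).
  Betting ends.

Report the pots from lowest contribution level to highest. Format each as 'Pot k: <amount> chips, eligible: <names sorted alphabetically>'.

Contributions: A=32, B=32, C=32, D=15, E=32
Folded: F
Pot levels (distinct totals of non-folded players): 15, 32
Layer 1-15: 15 each from A, B, C, D, E = 15*5 = 75 chips; eligible A, B, C, D, E
Layer 16-32: 17 each from A, B, C, E = 17*4 = 68 chips; eligible A, B, C, E

Pot 1: 75 chips, eligible: A, B, C, D, E
Pot 2: 68 chips, eligible: A, B, C, E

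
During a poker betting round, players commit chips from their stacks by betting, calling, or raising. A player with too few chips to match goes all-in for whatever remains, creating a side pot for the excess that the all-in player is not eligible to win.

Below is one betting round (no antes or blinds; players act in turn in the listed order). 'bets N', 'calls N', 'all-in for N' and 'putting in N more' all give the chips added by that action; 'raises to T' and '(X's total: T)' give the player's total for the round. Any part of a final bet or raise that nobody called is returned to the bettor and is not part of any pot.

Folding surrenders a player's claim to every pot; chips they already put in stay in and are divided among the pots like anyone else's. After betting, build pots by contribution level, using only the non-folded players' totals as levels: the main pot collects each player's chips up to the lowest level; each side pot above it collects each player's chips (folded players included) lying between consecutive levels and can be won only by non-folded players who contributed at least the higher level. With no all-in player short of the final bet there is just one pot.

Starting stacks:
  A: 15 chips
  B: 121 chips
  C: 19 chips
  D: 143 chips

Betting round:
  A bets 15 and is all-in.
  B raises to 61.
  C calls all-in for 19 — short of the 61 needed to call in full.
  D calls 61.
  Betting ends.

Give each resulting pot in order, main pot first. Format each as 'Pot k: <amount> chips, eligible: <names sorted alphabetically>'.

Pot 1: 60 chips, eligible: A, B, C, D
Pot 2: 12 chips, eligible: B, C, D
Pot 3: 84 chips, eligible: B, D

Derivation:
Contributions: A=15, B=61, C=19, D=61
Pot levels (distinct totals of non-folded players): 15, 19, 61
Layer 1-15: 15 each from A, B, C, D = 15*4 = 60 chips; eligible A, B, C, D
Layer 16-19: 4 each from B, C, D = 4*3 = 12 chips; eligible B, C, D
Layer 20-61: 42 each from B, D = 42*2 = 84 chips; eligible B, D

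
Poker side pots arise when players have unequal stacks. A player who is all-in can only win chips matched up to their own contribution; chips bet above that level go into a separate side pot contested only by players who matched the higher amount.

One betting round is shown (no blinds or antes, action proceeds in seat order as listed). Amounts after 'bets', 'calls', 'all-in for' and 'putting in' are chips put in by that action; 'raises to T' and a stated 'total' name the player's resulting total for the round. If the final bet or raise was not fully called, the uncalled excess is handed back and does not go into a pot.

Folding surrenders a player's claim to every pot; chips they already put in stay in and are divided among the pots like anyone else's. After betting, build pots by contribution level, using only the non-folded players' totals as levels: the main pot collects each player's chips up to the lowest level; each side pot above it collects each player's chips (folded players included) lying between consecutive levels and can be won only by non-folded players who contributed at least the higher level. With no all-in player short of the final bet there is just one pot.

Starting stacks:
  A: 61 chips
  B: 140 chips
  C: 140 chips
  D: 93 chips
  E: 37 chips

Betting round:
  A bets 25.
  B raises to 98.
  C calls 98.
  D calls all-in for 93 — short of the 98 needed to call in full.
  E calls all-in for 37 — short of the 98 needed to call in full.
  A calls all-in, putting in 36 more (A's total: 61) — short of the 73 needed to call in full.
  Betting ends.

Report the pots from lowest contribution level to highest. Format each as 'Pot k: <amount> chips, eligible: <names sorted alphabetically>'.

Contributions: A=61, B=98, C=98, D=93, E=37
Pot levels (distinct totals of non-folded players): 37, 61, 93, 98
Layer 1-37: 37 each from A, B, C, D, E = 37*5 = 185 chips; eligible A, B, C, D, E
Layer 38-61: 24 each from A, B, C, D = 24*4 = 96 chips; eligible A, B, C, D
Layer 62-93: 32 each from B, C, D = 32*3 = 96 chips; eligible B, C, D
Layer 94-98: 5 each from B, C = 5*2 = 10 chips; eligible B, C

Pot 1: 185 chips, eligible: A, B, C, D, E
Pot 2: 96 chips, eligible: A, B, C, D
Pot 3: 96 chips, eligible: B, C, D
Pot 4: 10 chips, eligible: B, C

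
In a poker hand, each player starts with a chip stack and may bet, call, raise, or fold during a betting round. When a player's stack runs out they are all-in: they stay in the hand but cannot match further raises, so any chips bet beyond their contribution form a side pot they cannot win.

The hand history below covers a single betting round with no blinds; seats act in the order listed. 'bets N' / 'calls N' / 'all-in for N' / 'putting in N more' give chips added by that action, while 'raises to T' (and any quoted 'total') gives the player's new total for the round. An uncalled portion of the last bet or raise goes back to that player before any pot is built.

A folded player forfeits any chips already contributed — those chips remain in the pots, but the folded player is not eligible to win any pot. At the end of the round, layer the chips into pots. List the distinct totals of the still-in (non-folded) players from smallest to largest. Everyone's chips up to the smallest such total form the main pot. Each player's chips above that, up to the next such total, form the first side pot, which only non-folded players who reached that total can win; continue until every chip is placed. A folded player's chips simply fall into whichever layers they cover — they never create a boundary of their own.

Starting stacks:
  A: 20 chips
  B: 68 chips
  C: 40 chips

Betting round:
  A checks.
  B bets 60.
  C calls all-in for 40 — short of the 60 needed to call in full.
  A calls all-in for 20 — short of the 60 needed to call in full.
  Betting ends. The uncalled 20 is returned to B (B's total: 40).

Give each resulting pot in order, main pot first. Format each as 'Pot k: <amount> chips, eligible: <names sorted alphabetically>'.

Pot 1: 60 chips, eligible: A, B, C
Pot 2: 40 chips, eligible: B, C

Derivation:
Contributions (after 20 returned to B): A=20, B=40, C=40
Pot levels (distinct totals of non-folded players): 20, 40
Layer 1-20: 20 each from A, B, C = 20*3 = 60 chips; eligible A, B, C
Layer 21-40: 20 each from B, C = 20*2 = 40 chips; eligible B, C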